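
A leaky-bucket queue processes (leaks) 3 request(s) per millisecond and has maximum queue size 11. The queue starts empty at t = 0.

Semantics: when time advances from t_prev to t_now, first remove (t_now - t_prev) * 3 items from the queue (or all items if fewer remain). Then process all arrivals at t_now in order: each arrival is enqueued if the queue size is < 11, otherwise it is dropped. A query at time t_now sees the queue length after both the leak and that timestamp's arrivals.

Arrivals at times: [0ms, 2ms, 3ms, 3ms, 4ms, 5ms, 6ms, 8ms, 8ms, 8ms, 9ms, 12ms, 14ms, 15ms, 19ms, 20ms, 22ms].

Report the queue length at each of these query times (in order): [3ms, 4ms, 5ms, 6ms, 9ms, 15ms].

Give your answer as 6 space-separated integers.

Queue lengths at query times:
  query t=3ms: backlog = 2
  query t=4ms: backlog = 1
  query t=5ms: backlog = 1
  query t=6ms: backlog = 1
  query t=9ms: backlog = 1
  query t=15ms: backlog = 1

Answer: 2 1 1 1 1 1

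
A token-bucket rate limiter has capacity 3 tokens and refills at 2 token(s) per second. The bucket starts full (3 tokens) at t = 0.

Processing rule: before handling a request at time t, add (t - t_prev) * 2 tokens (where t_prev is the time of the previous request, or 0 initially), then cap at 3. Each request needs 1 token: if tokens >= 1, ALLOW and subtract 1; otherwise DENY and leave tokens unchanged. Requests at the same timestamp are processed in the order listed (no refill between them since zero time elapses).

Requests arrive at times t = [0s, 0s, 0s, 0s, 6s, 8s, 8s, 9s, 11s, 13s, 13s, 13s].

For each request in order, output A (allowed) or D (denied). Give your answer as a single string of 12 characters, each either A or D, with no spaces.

Answer: AAADAAAAAAAA

Derivation:
Simulating step by step:
  req#1 t=0s: ALLOW
  req#2 t=0s: ALLOW
  req#3 t=0s: ALLOW
  req#4 t=0s: DENY
  req#5 t=6s: ALLOW
  req#6 t=8s: ALLOW
  req#7 t=8s: ALLOW
  req#8 t=9s: ALLOW
  req#9 t=11s: ALLOW
  req#10 t=13s: ALLOW
  req#11 t=13s: ALLOW
  req#12 t=13s: ALLOW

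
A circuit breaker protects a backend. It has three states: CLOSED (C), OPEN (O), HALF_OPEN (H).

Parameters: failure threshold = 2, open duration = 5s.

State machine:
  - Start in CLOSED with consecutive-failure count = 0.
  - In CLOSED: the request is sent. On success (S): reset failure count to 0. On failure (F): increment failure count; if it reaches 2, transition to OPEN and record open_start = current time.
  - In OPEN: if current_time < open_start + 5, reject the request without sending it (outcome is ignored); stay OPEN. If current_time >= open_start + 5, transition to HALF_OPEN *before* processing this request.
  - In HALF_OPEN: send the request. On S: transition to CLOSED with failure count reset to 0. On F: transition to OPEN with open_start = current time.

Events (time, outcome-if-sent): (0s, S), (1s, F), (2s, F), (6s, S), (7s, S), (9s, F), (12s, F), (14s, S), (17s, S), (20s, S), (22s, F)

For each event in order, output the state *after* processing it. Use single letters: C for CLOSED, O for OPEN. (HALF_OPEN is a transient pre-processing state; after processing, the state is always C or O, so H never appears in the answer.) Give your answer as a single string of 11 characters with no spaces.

State after each event:
  event#1 t=0s outcome=S: state=CLOSED
  event#2 t=1s outcome=F: state=CLOSED
  event#3 t=2s outcome=F: state=OPEN
  event#4 t=6s outcome=S: state=OPEN
  event#5 t=7s outcome=S: state=CLOSED
  event#6 t=9s outcome=F: state=CLOSED
  event#7 t=12s outcome=F: state=OPEN
  event#8 t=14s outcome=S: state=OPEN
  event#9 t=17s outcome=S: state=CLOSED
  event#10 t=20s outcome=S: state=CLOSED
  event#11 t=22s outcome=F: state=CLOSED

Answer: CCOOCCOOCCC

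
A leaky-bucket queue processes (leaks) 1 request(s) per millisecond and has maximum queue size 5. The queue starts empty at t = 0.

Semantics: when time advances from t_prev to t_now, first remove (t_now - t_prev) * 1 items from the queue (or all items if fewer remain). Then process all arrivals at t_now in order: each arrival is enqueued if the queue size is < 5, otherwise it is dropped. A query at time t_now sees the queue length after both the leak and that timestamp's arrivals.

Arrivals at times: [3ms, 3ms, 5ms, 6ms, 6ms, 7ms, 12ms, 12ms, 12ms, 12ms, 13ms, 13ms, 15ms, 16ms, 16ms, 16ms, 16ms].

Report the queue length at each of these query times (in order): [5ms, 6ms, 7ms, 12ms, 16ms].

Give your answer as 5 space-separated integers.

Queue lengths at query times:
  query t=5ms: backlog = 1
  query t=6ms: backlog = 2
  query t=7ms: backlog = 2
  query t=12ms: backlog = 4
  query t=16ms: backlog = 5

Answer: 1 2 2 4 5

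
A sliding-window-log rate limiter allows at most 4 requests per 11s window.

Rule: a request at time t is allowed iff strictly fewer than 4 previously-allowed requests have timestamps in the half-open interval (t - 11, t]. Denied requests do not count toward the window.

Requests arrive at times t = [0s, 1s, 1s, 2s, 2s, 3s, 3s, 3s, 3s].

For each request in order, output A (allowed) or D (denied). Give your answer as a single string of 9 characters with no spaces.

Tracking allowed requests in the window:
  req#1 t=0s: ALLOW
  req#2 t=1s: ALLOW
  req#3 t=1s: ALLOW
  req#4 t=2s: ALLOW
  req#5 t=2s: DENY
  req#6 t=3s: DENY
  req#7 t=3s: DENY
  req#8 t=3s: DENY
  req#9 t=3s: DENY

Answer: AAAADDDDD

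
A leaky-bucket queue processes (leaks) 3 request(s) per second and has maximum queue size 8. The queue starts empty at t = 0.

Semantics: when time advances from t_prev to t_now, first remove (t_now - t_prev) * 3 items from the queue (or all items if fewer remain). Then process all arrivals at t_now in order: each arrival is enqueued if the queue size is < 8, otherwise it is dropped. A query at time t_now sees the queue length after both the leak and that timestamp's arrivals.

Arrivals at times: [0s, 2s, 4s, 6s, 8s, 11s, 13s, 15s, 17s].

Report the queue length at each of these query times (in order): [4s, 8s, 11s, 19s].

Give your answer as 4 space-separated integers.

Queue lengths at query times:
  query t=4s: backlog = 1
  query t=8s: backlog = 1
  query t=11s: backlog = 1
  query t=19s: backlog = 0

Answer: 1 1 1 0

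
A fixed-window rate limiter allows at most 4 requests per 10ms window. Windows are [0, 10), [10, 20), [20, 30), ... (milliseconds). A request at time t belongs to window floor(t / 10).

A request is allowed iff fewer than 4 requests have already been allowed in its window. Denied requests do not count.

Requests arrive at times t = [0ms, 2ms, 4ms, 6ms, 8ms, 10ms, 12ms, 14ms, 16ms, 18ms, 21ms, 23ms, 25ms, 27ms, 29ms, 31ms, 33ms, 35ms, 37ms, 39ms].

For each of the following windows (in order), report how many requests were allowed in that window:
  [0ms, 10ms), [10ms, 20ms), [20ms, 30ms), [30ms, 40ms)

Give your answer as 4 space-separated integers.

Processing requests:
  req#1 t=0ms (window 0): ALLOW
  req#2 t=2ms (window 0): ALLOW
  req#3 t=4ms (window 0): ALLOW
  req#4 t=6ms (window 0): ALLOW
  req#5 t=8ms (window 0): DENY
  req#6 t=10ms (window 1): ALLOW
  req#7 t=12ms (window 1): ALLOW
  req#8 t=14ms (window 1): ALLOW
  req#9 t=16ms (window 1): ALLOW
  req#10 t=18ms (window 1): DENY
  req#11 t=21ms (window 2): ALLOW
  req#12 t=23ms (window 2): ALLOW
  req#13 t=25ms (window 2): ALLOW
  req#14 t=27ms (window 2): ALLOW
  req#15 t=29ms (window 2): DENY
  req#16 t=31ms (window 3): ALLOW
  req#17 t=33ms (window 3): ALLOW
  req#18 t=35ms (window 3): ALLOW
  req#19 t=37ms (window 3): ALLOW
  req#20 t=39ms (window 3): DENY

Allowed counts by window: 4 4 4 4

Answer: 4 4 4 4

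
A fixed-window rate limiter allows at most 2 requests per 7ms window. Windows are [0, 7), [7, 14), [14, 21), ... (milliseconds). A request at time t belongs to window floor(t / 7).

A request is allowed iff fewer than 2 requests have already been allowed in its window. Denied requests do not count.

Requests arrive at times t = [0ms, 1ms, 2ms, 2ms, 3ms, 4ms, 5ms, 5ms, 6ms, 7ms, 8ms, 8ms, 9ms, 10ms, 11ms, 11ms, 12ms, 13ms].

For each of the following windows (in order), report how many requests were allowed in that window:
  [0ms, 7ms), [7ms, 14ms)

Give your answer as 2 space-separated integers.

Answer: 2 2

Derivation:
Processing requests:
  req#1 t=0ms (window 0): ALLOW
  req#2 t=1ms (window 0): ALLOW
  req#3 t=2ms (window 0): DENY
  req#4 t=2ms (window 0): DENY
  req#5 t=3ms (window 0): DENY
  req#6 t=4ms (window 0): DENY
  req#7 t=5ms (window 0): DENY
  req#8 t=5ms (window 0): DENY
  req#9 t=6ms (window 0): DENY
  req#10 t=7ms (window 1): ALLOW
  req#11 t=8ms (window 1): ALLOW
  req#12 t=8ms (window 1): DENY
  req#13 t=9ms (window 1): DENY
  req#14 t=10ms (window 1): DENY
  req#15 t=11ms (window 1): DENY
  req#16 t=11ms (window 1): DENY
  req#17 t=12ms (window 1): DENY
  req#18 t=13ms (window 1): DENY

Allowed counts by window: 2 2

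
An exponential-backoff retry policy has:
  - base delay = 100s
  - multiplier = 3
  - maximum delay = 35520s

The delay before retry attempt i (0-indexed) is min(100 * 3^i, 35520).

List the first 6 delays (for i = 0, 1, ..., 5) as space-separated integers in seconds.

Computing each delay:
  i=0: min(100*3^0, 35520) = 100
  i=1: min(100*3^1, 35520) = 300
  i=2: min(100*3^2, 35520) = 900
  i=3: min(100*3^3, 35520) = 2700
  i=4: min(100*3^4, 35520) = 8100
  i=5: min(100*3^5, 35520) = 24300

Answer: 100 300 900 2700 8100 24300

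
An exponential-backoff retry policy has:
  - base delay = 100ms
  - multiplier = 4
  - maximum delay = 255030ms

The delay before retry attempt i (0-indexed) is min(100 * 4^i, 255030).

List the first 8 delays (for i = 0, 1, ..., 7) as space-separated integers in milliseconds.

Computing each delay:
  i=0: min(100*4^0, 255030) = 100
  i=1: min(100*4^1, 255030) = 400
  i=2: min(100*4^2, 255030) = 1600
  i=3: min(100*4^3, 255030) = 6400
  i=4: min(100*4^4, 255030) = 25600
  i=5: min(100*4^5, 255030) = 102400
  i=6: min(100*4^6, 255030) = 255030
  i=7: min(100*4^7, 255030) = 255030

Answer: 100 400 1600 6400 25600 102400 255030 255030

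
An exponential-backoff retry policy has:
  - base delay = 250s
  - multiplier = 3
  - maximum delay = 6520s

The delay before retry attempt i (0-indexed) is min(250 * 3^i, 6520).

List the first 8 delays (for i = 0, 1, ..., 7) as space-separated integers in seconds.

Answer: 250 750 2250 6520 6520 6520 6520 6520

Derivation:
Computing each delay:
  i=0: min(250*3^0, 6520) = 250
  i=1: min(250*3^1, 6520) = 750
  i=2: min(250*3^2, 6520) = 2250
  i=3: min(250*3^3, 6520) = 6520
  i=4: min(250*3^4, 6520) = 6520
  i=5: min(250*3^5, 6520) = 6520
  i=6: min(250*3^6, 6520) = 6520
  i=7: min(250*3^7, 6520) = 6520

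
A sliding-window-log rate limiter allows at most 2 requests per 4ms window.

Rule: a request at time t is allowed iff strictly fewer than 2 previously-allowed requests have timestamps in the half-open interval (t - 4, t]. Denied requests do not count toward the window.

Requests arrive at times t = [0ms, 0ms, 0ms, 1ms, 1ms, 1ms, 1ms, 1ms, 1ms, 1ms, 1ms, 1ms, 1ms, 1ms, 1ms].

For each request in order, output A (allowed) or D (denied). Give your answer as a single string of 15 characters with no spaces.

Tracking allowed requests in the window:
  req#1 t=0ms: ALLOW
  req#2 t=0ms: ALLOW
  req#3 t=0ms: DENY
  req#4 t=1ms: DENY
  req#5 t=1ms: DENY
  req#6 t=1ms: DENY
  req#7 t=1ms: DENY
  req#8 t=1ms: DENY
  req#9 t=1ms: DENY
  req#10 t=1ms: DENY
  req#11 t=1ms: DENY
  req#12 t=1ms: DENY
  req#13 t=1ms: DENY
  req#14 t=1ms: DENY
  req#15 t=1ms: DENY

Answer: AADDDDDDDDDDDDD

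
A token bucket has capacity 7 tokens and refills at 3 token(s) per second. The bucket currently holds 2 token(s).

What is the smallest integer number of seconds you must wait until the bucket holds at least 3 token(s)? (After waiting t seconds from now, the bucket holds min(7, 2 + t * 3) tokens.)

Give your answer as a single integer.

Answer: 1

Derivation:
Need 2 + t * 3 >= 3, so t >= 1/3.
Smallest integer t = ceil(1/3) = 1.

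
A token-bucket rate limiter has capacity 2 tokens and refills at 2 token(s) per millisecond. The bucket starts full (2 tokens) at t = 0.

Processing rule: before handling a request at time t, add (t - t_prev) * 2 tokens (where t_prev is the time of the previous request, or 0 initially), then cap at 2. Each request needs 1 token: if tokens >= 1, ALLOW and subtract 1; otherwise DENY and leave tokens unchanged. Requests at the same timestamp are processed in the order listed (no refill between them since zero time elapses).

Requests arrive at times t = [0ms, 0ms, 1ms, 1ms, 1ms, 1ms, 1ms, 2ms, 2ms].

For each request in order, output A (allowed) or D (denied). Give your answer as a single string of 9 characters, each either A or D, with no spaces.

Simulating step by step:
  req#1 t=0ms: ALLOW
  req#2 t=0ms: ALLOW
  req#3 t=1ms: ALLOW
  req#4 t=1ms: ALLOW
  req#5 t=1ms: DENY
  req#6 t=1ms: DENY
  req#7 t=1ms: DENY
  req#8 t=2ms: ALLOW
  req#9 t=2ms: ALLOW

Answer: AAAADDDAA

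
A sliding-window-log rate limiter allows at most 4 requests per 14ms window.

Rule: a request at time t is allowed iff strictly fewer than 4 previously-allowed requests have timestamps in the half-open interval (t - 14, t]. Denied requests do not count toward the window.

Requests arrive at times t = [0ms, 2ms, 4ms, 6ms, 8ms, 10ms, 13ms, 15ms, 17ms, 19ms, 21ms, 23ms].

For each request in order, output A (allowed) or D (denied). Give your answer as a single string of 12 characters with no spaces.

Answer: AAAADDDAAAAD

Derivation:
Tracking allowed requests in the window:
  req#1 t=0ms: ALLOW
  req#2 t=2ms: ALLOW
  req#3 t=4ms: ALLOW
  req#4 t=6ms: ALLOW
  req#5 t=8ms: DENY
  req#6 t=10ms: DENY
  req#7 t=13ms: DENY
  req#8 t=15ms: ALLOW
  req#9 t=17ms: ALLOW
  req#10 t=19ms: ALLOW
  req#11 t=21ms: ALLOW
  req#12 t=23ms: DENY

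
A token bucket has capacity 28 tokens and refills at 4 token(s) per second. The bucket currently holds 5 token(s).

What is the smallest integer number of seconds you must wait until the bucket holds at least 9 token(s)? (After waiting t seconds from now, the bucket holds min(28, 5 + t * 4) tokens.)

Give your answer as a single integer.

Need 5 + t * 4 >= 9, so t >= 4/4.
Smallest integer t = ceil(4/4) = 1.

Answer: 1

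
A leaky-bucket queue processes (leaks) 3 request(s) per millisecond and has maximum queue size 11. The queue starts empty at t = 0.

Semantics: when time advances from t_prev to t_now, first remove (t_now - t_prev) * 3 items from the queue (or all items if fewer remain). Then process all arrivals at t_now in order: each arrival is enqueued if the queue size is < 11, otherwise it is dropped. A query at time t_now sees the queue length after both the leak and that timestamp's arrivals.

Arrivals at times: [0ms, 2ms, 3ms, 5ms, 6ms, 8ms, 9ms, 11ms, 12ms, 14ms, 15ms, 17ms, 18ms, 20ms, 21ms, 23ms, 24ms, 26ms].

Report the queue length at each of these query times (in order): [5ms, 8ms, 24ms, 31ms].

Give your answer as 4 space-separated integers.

Answer: 1 1 1 0

Derivation:
Queue lengths at query times:
  query t=5ms: backlog = 1
  query t=8ms: backlog = 1
  query t=24ms: backlog = 1
  query t=31ms: backlog = 0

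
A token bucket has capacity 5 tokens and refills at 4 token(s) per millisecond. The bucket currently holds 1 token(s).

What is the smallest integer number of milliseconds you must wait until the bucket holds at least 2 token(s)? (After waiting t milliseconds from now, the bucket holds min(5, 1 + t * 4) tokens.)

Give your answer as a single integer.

Need 1 + t * 4 >= 2, so t >= 1/4.
Smallest integer t = ceil(1/4) = 1.

Answer: 1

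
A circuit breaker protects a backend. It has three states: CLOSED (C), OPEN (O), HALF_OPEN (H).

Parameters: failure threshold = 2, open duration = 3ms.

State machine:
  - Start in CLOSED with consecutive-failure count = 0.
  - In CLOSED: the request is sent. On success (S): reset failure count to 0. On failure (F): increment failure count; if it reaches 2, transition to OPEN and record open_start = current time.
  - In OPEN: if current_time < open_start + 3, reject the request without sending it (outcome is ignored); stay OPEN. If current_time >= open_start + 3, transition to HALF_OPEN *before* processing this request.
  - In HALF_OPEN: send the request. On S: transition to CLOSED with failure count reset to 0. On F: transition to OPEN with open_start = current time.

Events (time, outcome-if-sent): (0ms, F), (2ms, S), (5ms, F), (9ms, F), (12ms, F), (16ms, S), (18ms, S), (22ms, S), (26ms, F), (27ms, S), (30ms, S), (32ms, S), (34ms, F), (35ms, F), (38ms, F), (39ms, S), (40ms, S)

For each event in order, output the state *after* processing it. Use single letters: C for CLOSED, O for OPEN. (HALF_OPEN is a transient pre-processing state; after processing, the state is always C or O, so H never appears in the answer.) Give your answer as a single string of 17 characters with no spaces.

Answer: CCCOOCCCCCCCCOOOO

Derivation:
State after each event:
  event#1 t=0ms outcome=F: state=CLOSED
  event#2 t=2ms outcome=S: state=CLOSED
  event#3 t=5ms outcome=F: state=CLOSED
  event#4 t=9ms outcome=F: state=OPEN
  event#5 t=12ms outcome=F: state=OPEN
  event#6 t=16ms outcome=S: state=CLOSED
  event#7 t=18ms outcome=S: state=CLOSED
  event#8 t=22ms outcome=S: state=CLOSED
  event#9 t=26ms outcome=F: state=CLOSED
  event#10 t=27ms outcome=S: state=CLOSED
  event#11 t=30ms outcome=S: state=CLOSED
  event#12 t=32ms outcome=S: state=CLOSED
  event#13 t=34ms outcome=F: state=CLOSED
  event#14 t=35ms outcome=F: state=OPEN
  event#15 t=38ms outcome=F: state=OPEN
  event#16 t=39ms outcome=S: state=OPEN
  event#17 t=40ms outcome=S: state=OPEN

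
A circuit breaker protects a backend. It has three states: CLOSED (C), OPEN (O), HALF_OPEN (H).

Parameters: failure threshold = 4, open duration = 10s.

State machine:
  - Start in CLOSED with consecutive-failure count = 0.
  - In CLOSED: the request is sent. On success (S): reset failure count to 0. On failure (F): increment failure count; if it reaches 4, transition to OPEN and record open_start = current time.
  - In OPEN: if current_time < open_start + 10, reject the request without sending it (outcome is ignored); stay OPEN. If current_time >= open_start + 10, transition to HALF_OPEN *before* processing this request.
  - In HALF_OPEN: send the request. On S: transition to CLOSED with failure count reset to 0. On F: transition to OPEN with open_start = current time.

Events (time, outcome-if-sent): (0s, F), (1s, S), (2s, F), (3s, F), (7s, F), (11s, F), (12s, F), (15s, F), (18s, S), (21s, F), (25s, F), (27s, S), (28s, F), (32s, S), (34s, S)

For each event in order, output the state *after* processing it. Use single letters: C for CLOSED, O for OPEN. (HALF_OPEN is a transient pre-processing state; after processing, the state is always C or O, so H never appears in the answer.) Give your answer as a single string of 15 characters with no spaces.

State after each event:
  event#1 t=0s outcome=F: state=CLOSED
  event#2 t=1s outcome=S: state=CLOSED
  event#3 t=2s outcome=F: state=CLOSED
  event#4 t=3s outcome=F: state=CLOSED
  event#5 t=7s outcome=F: state=CLOSED
  event#6 t=11s outcome=F: state=OPEN
  event#7 t=12s outcome=F: state=OPEN
  event#8 t=15s outcome=F: state=OPEN
  event#9 t=18s outcome=S: state=OPEN
  event#10 t=21s outcome=F: state=OPEN
  event#11 t=25s outcome=F: state=OPEN
  event#12 t=27s outcome=S: state=OPEN
  event#13 t=28s outcome=F: state=OPEN
  event#14 t=32s outcome=S: state=CLOSED
  event#15 t=34s outcome=S: state=CLOSED

Answer: CCCCCOOOOOOOOCC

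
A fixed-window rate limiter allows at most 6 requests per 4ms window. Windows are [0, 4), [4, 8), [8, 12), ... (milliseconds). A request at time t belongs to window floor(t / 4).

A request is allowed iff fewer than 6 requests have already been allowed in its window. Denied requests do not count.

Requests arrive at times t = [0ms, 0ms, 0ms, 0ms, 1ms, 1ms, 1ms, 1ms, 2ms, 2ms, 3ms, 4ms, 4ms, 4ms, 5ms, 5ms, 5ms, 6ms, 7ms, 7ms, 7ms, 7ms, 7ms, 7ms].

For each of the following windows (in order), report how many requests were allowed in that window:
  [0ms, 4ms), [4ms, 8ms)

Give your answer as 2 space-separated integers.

Processing requests:
  req#1 t=0ms (window 0): ALLOW
  req#2 t=0ms (window 0): ALLOW
  req#3 t=0ms (window 0): ALLOW
  req#4 t=0ms (window 0): ALLOW
  req#5 t=1ms (window 0): ALLOW
  req#6 t=1ms (window 0): ALLOW
  req#7 t=1ms (window 0): DENY
  req#8 t=1ms (window 0): DENY
  req#9 t=2ms (window 0): DENY
  req#10 t=2ms (window 0): DENY
  req#11 t=3ms (window 0): DENY
  req#12 t=4ms (window 1): ALLOW
  req#13 t=4ms (window 1): ALLOW
  req#14 t=4ms (window 1): ALLOW
  req#15 t=5ms (window 1): ALLOW
  req#16 t=5ms (window 1): ALLOW
  req#17 t=5ms (window 1): ALLOW
  req#18 t=6ms (window 1): DENY
  req#19 t=7ms (window 1): DENY
  req#20 t=7ms (window 1): DENY
  req#21 t=7ms (window 1): DENY
  req#22 t=7ms (window 1): DENY
  req#23 t=7ms (window 1): DENY
  req#24 t=7ms (window 1): DENY

Allowed counts by window: 6 6

Answer: 6 6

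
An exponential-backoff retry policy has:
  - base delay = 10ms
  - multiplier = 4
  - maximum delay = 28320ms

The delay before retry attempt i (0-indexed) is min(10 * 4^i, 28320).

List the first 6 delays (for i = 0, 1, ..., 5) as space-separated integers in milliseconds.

Answer: 10 40 160 640 2560 10240

Derivation:
Computing each delay:
  i=0: min(10*4^0, 28320) = 10
  i=1: min(10*4^1, 28320) = 40
  i=2: min(10*4^2, 28320) = 160
  i=3: min(10*4^3, 28320) = 640
  i=4: min(10*4^4, 28320) = 2560
  i=5: min(10*4^5, 28320) = 10240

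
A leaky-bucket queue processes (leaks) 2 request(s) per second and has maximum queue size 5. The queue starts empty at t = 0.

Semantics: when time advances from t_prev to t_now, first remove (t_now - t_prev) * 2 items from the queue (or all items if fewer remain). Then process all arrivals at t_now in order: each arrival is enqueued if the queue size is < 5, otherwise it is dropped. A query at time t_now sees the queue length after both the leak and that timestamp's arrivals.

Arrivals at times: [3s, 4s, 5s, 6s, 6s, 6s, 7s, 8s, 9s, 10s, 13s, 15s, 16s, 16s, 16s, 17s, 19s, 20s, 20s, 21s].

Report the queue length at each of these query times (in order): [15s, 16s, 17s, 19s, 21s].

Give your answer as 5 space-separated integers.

Queue lengths at query times:
  query t=15s: backlog = 1
  query t=16s: backlog = 3
  query t=17s: backlog = 2
  query t=19s: backlog = 1
  query t=21s: backlog = 1

Answer: 1 3 2 1 1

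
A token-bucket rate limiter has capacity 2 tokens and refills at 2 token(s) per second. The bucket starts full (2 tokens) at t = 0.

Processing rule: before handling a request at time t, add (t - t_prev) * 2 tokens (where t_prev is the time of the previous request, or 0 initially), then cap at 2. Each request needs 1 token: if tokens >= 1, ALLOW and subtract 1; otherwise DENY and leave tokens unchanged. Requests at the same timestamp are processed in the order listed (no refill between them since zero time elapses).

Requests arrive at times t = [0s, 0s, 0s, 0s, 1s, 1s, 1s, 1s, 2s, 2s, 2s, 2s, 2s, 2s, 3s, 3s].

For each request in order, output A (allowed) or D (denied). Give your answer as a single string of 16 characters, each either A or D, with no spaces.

Answer: AADDAADDAADDDDAA

Derivation:
Simulating step by step:
  req#1 t=0s: ALLOW
  req#2 t=0s: ALLOW
  req#3 t=0s: DENY
  req#4 t=0s: DENY
  req#5 t=1s: ALLOW
  req#6 t=1s: ALLOW
  req#7 t=1s: DENY
  req#8 t=1s: DENY
  req#9 t=2s: ALLOW
  req#10 t=2s: ALLOW
  req#11 t=2s: DENY
  req#12 t=2s: DENY
  req#13 t=2s: DENY
  req#14 t=2s: DENY
  req#15 t=3s: ALLOW
  req#16 t=3s: ALLOW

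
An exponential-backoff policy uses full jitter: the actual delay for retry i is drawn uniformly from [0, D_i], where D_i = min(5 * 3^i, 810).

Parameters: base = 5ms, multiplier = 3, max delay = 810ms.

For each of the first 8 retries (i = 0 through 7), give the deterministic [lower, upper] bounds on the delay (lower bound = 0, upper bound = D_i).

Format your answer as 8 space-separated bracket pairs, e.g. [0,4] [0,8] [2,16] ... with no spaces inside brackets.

Answer: [0,5] [0,15] [0,45] [0,135] [0,405] [0,810] [0,810] [0,810]

Derivation:
Computing bounds per retry:
  i=0: D_i=min(5*3^0,810)=5, bounds=[0,5]
  i=1: D_i=min(5*3^1,810)=15, bounds=[0,15]
  i=2: D_i=min(5*3^2,810)=45, bounds=[0,45]
  i=3: D_i=min(5*3^3,810)=135, bounds=[0,135]
  i=4: D_i=min(5*3^4,810)=405, bounds=[0,405]
  i=5: D_i=min(5*3^5,810)=810, bounds=[0,810]
  i=6: D_i=min(5*3^6,810)=810, bounds=[0,810]
  i=7: D_i=min(5*3^7,810)=810, bounds=[0,810]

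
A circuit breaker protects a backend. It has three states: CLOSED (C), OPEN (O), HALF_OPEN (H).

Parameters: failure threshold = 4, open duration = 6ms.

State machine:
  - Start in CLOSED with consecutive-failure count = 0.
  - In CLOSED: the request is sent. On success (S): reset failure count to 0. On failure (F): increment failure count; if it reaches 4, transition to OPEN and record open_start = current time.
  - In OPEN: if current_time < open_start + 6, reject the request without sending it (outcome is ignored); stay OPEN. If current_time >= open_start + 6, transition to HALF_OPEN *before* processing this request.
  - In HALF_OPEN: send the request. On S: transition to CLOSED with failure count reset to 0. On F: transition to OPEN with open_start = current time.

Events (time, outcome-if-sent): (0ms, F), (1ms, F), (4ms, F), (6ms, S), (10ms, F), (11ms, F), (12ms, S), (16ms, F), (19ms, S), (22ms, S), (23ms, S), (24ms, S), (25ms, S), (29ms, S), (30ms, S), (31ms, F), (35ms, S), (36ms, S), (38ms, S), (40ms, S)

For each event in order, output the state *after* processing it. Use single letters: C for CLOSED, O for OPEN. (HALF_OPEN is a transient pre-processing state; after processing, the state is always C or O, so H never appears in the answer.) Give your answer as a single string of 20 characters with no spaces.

State after each event:
  event#1 t=0ms outcome=F: state=CLOSED
  event#2 t=1ms outcome=F: state=CLOSED
  event#3 t=4ms outcome=F: state=CLOSED
  event#4 t=6ms outcome=S: state=CLOSED
  event#5 t=10ms outcome=F: state=CLOSED
  event#6 t=11ms outcome=F: state=CLOSED
  event#7 t=12ms outcome=S: state=CLOSED
  event#8 t=16ms outcome=F: state=CLOSED
  event#9 t=19ms outcome=S: state=CLOSED
  event#10 t=22ms outcome=S: state=CLOSED
  event#11 t=23ms outcome=S: state=CLOSED
  event#12 t=24ms outcome=S: state=CLOSED
  event#13 t=25ms outcome=S: state=CLOSED
  event#14 t=29ms outcome=S: state=CLOSED
  event#15 t=30ms outcome=S: state=CLOSED
  event#16 t=31ms outcome=F: state=CLOSED
  event#17 t=35ms outcome=S: state=CLOSED
  event#18 t=36ms outcome=S: state=CLOSED
  event#19 t=38ms outcome=S: state=CLOSED
  event#20 t=40ms outcome=S: state=CLOSED

Answer: CCCCCCCCCCCCCCCCCCCC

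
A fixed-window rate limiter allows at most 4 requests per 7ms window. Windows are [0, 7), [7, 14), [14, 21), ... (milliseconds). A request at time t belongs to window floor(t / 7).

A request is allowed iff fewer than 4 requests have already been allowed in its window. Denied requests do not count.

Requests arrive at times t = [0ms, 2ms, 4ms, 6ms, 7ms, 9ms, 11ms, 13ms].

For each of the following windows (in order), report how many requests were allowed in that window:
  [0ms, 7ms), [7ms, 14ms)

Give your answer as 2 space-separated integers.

Processing requests:
  req#1 t=0ms (window 0): ALLOW
  req#2 t=2ms (window 0): ALLOW
  req#3 t=4ms (window 0): ALLOW
  req#4 t=6ms (window 0): ALLOW
  req#5 t=7ms (window 1): ALLOW
  req#6 t=9ms (window 1): ALLOW
  req#7 t=11ms (window 1): ALLOW
  req#8 t=13ms (window 1): ALLOW

Allowed counts by window: 4 4

Answer: 4 4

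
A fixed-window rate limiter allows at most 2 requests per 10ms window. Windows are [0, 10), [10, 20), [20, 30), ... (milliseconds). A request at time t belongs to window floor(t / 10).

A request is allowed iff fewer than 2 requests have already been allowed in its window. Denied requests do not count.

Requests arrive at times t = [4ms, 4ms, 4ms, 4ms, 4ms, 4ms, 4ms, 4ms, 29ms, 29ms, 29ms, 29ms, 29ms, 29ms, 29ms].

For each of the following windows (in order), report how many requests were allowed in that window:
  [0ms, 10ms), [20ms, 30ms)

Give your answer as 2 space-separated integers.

Answer: 2 2

Derivation:
Processing requests:
  req#1 t=4ms (window 0): ALLOW
  req#2 t=4ms (window 0): ALLOW
  req#3 t=4ms (window 0): DENY
  req#4 t=4ms (window 0): DENY
  req#5 t=4ms (window 0): DENY
  req#6 t=4ms (window 0): DENY
  req#7 t=4ms (window 0): DENY
  req#8 t=4ms (window 0): DENY
  req#9 t=29ms (window 2): ALLOW
  req#10 t=29ms (window 2): ALLOW
  req#11 t=29ms (window 2): DENY
  req#12 t=29ms (window 2): DENY
  req#13 t=29ms (window 2): DENY
  req#14 t=29ms (window 2): DENY
  req#15 t=29ms (window 2): DENY

Allowed counts by window: 2 2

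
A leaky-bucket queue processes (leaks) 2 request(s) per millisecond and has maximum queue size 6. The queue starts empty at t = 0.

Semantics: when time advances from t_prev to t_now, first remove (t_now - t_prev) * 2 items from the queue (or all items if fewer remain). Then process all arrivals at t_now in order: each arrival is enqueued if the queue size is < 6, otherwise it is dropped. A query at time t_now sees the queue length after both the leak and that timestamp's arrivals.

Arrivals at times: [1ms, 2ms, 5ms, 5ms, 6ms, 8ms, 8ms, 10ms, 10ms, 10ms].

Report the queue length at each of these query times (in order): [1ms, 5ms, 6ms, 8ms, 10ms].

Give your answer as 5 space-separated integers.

Answer: 1 2 1 2 3

Derivation:
Queue lengths at query times:
  query t=1ms: backlog = 1
  query t=5ms: backlog = 2
  query t=6ms: backlog = 1
  query t=8ms: backlog = 2
  query t=10ms: backlog = 3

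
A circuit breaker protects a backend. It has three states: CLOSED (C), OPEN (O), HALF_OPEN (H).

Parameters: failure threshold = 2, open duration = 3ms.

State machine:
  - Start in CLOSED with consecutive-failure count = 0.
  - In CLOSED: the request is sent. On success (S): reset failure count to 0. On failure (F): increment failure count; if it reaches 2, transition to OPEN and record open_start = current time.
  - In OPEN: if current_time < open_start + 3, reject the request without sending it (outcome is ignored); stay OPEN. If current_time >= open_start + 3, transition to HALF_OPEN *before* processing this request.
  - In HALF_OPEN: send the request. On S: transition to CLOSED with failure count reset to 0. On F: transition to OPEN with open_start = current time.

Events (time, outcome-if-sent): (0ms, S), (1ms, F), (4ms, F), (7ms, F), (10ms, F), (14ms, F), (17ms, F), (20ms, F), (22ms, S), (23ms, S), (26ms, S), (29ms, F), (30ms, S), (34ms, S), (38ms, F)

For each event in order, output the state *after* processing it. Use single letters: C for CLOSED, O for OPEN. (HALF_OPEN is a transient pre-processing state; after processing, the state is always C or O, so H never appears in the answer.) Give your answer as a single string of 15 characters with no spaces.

Answer: CCOOOOOOOCCCCCC

Derivation:
State after each event:
  event#1 t=0ms outcome=S: state=CLOSED
  event#2 t=1ms outcome=F: state=CLOSED
  event#3 t=4ms outcome=F: state=OPEN
  event#4 t=7ms outcome=F: state=OPEN
  event#5 t=10ms outcome=F: state=OPEN
  event#6 t=14ms outcome=F: state=OPEN
  event#7 t=17ms outcome=F: state=OPEN
  event#8 t=20ms outcome=F: state=OPEN
  event#9 t=22ms outcome=S: state=OPEN
  event#10 t=23ms outcome=S: state=CLOSED
  event#11 t=26ms outcome=S: state=CLOSED
  event#12 t=29ms outcome=F: state=CLOSED
  event#13 t=30ms outcome=S: state=CLOSED
  event#14 t=34ms outcome=S: state=CLOSED
  event#15 t=38ms outcome=F: state=CLOSED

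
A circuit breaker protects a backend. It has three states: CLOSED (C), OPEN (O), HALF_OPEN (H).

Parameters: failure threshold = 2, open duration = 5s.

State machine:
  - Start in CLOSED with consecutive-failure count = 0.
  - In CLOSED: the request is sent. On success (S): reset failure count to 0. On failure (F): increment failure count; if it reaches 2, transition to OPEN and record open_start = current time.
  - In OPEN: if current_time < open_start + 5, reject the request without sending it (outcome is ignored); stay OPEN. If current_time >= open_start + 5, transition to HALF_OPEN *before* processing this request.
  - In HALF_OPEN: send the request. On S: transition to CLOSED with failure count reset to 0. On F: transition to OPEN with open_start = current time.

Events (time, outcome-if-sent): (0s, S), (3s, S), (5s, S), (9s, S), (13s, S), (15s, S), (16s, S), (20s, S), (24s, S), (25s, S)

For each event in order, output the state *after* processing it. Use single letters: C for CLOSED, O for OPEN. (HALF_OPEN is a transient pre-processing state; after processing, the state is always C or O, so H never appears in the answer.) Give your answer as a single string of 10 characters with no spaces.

Answer: CCCCCCCCCC

Derivation:
State after each event:
  event#1 t=0s outcome=S: state=CLOSED
  event#2 t=3s outcome=S: state=CLOSED
  event#3 t=5s outcome=S: state=CLOSED
  event#4 t=9s outcome=S: state=CLOSED
  event#5 t=13s outcome=S: state=CLOSED
  event#6 t=15s outcome=S: state=CLOSED
  event#7 t=16s outcome=S: state=CLOSED
  event#8 t=20s outcome=S: state=CLOSED
  event#9 t=24s outcome=S: state=CLOSED
  event#10 t=25s outcome=S: state=CLOSED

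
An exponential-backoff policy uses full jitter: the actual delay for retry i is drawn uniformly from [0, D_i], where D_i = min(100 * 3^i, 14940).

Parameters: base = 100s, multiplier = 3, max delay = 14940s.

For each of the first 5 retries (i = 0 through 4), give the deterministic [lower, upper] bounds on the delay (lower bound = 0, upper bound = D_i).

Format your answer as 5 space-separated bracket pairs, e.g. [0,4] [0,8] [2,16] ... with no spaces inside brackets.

Answer: [0,100] [0,300] [0,900] [0,2700] [0,8100]

Derivation:
Computing bounds per retry:
  i=0: D_i=min(100*3^0,14940)=100, bounds=[0,100]
  i=1: D_i=min(100*3^1,14940)=300, bounds=[0,300]
  i=2: D_i=min(100*3^2,14940)=900, bounds=[0,900]
  i=3: D_i=min(100*3^3,14940)=2700, bounds=[0,2700]
  i=4: D_i=min(100*3^4,14940)=8100, bounds=[0,8100]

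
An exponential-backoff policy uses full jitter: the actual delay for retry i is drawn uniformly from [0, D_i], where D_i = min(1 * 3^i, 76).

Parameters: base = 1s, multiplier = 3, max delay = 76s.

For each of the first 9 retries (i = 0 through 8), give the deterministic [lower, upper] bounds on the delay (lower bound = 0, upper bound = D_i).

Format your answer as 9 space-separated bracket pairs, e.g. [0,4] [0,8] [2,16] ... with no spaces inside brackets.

Answer: [0,1] [0,3] [0,9] [0,27] [0,76] [0,76] [0,76] [0,76] [0,76]

Derivation:
Computing bounds per retry:
  i=0: D_i=min(1*3^0,76)=1, bounds=[0,1]
  i=1: D_i=min(1*3^1,76)=3, bounds=[0,3]
  i=2: D_i=min(1*3^2,76)=9, bounds=[0,9]
  i=3: D_i=min(1*3^3,76)=27, bounds=[0,27]
  i=4: D_i=min(1*3^4,76)=76, bounds=[0,76]
  i=5: D_i=min(1*3^5,76)=76, bounds=[0,76]
  i=6: D_i=min(1*3^6,76)=76, bounds=[0,76]
  i=7: D_i=min(1*3^7,76)=76, bounds=[0,76]
  i=8: D_i=min(1*3^8,76)=76, bounds=[0,76]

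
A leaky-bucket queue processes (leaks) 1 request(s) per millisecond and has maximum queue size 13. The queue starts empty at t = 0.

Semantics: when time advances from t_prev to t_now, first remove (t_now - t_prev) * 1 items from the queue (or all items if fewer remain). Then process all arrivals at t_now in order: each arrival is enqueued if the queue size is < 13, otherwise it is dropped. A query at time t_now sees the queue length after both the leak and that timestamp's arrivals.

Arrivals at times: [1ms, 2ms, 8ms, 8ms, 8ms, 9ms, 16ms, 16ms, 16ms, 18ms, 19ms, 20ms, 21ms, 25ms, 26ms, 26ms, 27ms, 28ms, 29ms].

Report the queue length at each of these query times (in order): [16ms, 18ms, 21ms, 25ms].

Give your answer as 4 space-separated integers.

Answer: 3 2 2 1

Derivation:
Queue lengths at query times:
  query t=16ms: backlog = 3
  query t=18ms: backlog = 2
  query t=21ms: backlog = 2
  query t=25ms: backlog = 1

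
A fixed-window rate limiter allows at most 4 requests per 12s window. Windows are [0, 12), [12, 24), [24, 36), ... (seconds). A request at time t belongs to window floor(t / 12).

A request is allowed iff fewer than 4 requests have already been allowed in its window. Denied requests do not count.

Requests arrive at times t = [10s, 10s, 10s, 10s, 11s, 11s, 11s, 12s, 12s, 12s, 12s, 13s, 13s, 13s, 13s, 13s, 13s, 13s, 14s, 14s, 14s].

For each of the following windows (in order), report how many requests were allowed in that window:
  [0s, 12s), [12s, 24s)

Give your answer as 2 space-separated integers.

Processing requests:
  req#1 t=10s (window 0): ALLOW
  req#2 t=10s (window 0): ALLOW
  req#3 t=10s (window 0): ALLOW
  req#4 t=10s (window 0): ALLOW
  req#5 t=11s (window 0): DENY
  req#6 t=11s (window 0): DENY
  req#7 t=11s (window 0): DENY
  req#8 t=12s (window 1): ALLOW
  req#9 t=12s (window 1): ALLOW
  req#10 t=12s (window 1): ALLOW
  req#11 t=12s (window 1): ALLOW
  req#12 t=13s (window 1): DENY
  req#13 t=13s (window 1): DENY
  req#14 t=13s (window 1): DENY
  req#15 t=13s (window 1): DENY
  req#16 t=13s (window 1): DENY
  req#17 t=13s (window 1): DENY
  req#18 t=13s (window 1): DENY
  req#19 t=14s (window 1): DENY
  req#20 t=14s (window 1): DENY
  req#21 t=14s (window 1): DENY

Allowed counts by window: 4 4

Answer: 4 4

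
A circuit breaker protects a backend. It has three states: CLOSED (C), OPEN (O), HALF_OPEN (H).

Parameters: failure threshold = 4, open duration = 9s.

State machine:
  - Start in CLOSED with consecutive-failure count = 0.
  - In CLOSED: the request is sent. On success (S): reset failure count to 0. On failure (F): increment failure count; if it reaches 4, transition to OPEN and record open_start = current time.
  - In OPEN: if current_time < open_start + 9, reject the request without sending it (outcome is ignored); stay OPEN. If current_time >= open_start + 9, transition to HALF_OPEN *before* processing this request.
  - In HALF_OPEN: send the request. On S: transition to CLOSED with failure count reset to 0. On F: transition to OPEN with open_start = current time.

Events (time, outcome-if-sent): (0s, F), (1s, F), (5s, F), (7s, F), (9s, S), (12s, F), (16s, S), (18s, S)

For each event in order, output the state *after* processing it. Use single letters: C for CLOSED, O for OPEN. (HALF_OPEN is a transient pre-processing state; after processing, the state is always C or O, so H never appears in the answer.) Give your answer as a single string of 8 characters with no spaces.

Answer: CCCOOOCC

Derivation:
State after each event:
  event#1 t=0s outcome=F: state=CLOSED
  event#2 t=1s outcome=F: state=CLOSED
  event#3 t=5s outcome=F: state=CLOSED
  event#4 t=7s outcome=F: state=OPEN
  event#5 t=9s outcome=S: state=OPEN
  event#6 t=12s outcome=F: state=OPEN
  event#7 t=16s outcome=S: state=CLOSED
  event#8 t=18s outcome=S: state=CLOSED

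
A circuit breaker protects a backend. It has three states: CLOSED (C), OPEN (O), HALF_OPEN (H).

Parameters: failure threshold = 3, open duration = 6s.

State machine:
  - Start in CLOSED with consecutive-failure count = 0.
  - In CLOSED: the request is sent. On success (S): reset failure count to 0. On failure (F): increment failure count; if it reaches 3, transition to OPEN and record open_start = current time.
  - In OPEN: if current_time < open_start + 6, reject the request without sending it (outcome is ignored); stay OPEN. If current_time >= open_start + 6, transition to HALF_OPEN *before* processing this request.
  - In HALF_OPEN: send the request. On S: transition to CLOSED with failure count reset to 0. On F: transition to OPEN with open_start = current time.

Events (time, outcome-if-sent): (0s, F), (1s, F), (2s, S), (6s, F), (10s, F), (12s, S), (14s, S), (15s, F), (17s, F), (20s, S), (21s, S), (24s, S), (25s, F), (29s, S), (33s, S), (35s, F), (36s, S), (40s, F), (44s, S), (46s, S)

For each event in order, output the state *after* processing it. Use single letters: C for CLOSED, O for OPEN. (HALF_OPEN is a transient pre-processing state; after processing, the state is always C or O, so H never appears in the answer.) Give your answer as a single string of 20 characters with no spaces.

State after each event:
  event#1 t=0s outcome=F: state=CLOSED
  event#2 t=1s outcome=F: state=CLOSED
  event#3 t=2s outcome=S: state=CLOSED
  event#4 t=6s outcome=F: state=CLOSED
  event#5 t=10s outcome=F: state=CLOSED
  event#6 t=12s outcome=S: state=CLOSED
  event#7 t=14s outcome=S: state=CLOSED
  event#8 t=15s outcome=F: state=CLOSED
  event#9 t=17s outcome=F: state=CLOSED
  event#10 t=20s outcome=S: state=CLOSED
  event#11 t=21s outcome=S: state=CLOSED
  event#12 t=24s outcome=S: state=CLOSED
  event#13 t=25s outcome=F: state=CLOSED
  event#14 t=29s outcome=S: state=CLOSED
  event#15 t=33s outcome=S: state=CLOSED
  event#16 t=35s outcome=F: state=CLOSED
  event#17 t=36s outcome=S: state=CLOSED
  event#18 t=40s outcome=F: state=CLOSED
  event#19 t=44s outcome=S: state=CLOSED
  event#20 t=46s outcome=S: state=CLOSED

Answer: CCCCCCCCCCCCCCCCCCCC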